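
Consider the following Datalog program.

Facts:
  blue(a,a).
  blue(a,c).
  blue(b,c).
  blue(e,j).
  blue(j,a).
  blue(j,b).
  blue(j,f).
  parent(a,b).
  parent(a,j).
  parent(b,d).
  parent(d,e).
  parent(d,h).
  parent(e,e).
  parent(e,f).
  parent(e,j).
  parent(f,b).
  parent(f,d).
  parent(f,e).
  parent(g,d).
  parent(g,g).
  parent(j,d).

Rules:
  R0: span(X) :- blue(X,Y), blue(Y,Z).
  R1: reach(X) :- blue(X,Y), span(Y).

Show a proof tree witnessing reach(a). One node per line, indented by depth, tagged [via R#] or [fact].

round 1: derive span(a) via R0 from blue(a,a), blue(a,a)
round 1: derive span(e) via R0 from blue(e,j), blue(j,a)
round 1: derive span(j) via R0 from blue(j,a), blue(a,a)
round 2: derive reach(a) via R1 from blue(a,a), span(a)
round 2: derive reach(e) via R1 from blue(e,j), span(j)
round 2: derive reach(j) via R1 from blue(j,a), span(a)

reach(a)  [via R1]
  blue(a,a)  [fact]
  span(a)  [via R0]
    blue(a,a)  [fact]
    blue(a,a)  [fact]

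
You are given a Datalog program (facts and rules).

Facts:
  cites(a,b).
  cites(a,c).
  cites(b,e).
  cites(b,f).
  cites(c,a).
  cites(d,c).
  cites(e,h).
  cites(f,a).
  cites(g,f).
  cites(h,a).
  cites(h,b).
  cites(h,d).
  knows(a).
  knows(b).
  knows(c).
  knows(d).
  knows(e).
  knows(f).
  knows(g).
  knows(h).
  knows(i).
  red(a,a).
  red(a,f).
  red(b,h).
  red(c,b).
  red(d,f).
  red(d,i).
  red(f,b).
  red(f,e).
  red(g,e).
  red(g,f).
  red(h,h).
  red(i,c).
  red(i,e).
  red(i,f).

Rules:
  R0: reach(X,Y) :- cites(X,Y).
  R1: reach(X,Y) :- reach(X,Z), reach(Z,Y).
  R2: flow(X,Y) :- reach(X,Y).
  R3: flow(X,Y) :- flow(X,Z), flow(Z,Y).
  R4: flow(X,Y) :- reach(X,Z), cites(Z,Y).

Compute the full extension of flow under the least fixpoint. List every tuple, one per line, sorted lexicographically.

round 1: derive reach(a,b) via R0 from cites(a,b)
round 1: derive reach(a,c) via R0 from cites(a,c)
round 1: derive reach(b,e) via R0 from cites(b,e)
round 1: derive reach(b,f) via R0 from cites(b,f)
round 1: derive reach(c,a) via R0 from cites(c,a)
round 1: derive reach(d,c) via R0 from cites(d,c)
round 1: derive reach(e,h) via R0 from cites(e,h)
round 1: derive reach(f,a) via R0 from cites(f,a)
round 1: derive reach(g,f) via R0 from cites(g,f)
round 1: derive reach(h,a) via R0 from cites(h,a)
round 1: derive reach(h,b) via R0 from cites(h,b)
round 1: derive reach(h,d) via R0 from cites(h,d)
round 2: derive reach(a,a) via R1 from reach(a,c), reach(c,a)
round 2: derive reach(a,e) via R1 from reach(a,b), reach(b,e)
round 2: derive reach(a,f) via R1 from reach(a,b), reach(b,f)
round 2: derive reach(b,a) via R1 from reach(b,f), reach(f,a)
round 2: derive reach(b,h) via R1 from reach(b,e), reach(e,h)
round 2: derive reach(c,b) via R1 from reach(c,a), reach(a,b)
round 2: derive reach(c,c) via R1 from reach(c,a), reach(a,c)
round 2: derive reach(d,a) via R1 from reach(d,c), reach(c,a)
round 2: derive reach(e,a) via R1 from reach(e,h), reach(h,a)
round 2: derive reach(e,b) via R1 from reach(e,h), reach(h,b)
round 2: derive reach(e,d) via R1 from reach(e,h), reach(h,d)
round 2: derive reach(f,b) via R1 from reach(f,a), reach(a,b)
round 2: derive reach(f,c) via R1 from reach(f,a), reach(a,c)
round 2: derive reach(g,a) via R1 from reach(g,f), reach(f,a)
round 2: derive reach(h,c) via R1 from reach(h,a), reach(a,c)
round 2: derive reach(h,e) via R1 from reach(h,b), reach(b,e)
round 2: derive reach(h,f) via R1 from reach(h,b), reach(b,f)
round 2: derive flow(a,b) via R2 from reach(a,b)
round 2: derive flow(a,c) via R2 from reach(a,c)
round 2: derive flow(b,e) via R2 from reach(b,e)
round 2: derive flow(b,f) via R2 from reach(b,f)
round 2: derive flow(c,a) via R2 from reach(c,a)
round 2: derive flow(d,c) via R2 from reach(d,c)
round 2: derive flow(e,h) via R2 from reach(e,h)
round 2: derive flow(f,a) via R2 from reach(f,a)
round 2: derive flow(g,f) via R2 from reach(g,f)
round 2: derive flow(h,a) via R2 from reach(h,a)
round 2: derive flow(h,b) via R2 from reach(h,b)
round 2: derive flow(h,d) via R2 from reach(h,d)
round 2: derive flow(a,a) via R4 from reach(a,c), cites(c,a)
round 2: derive flow(a,e) via R4 from reach(a,b), cites(b,e)
round 2: derive flow(a,f) via R4 from reach(a,b), cites(b,f)
round 2: derive flow(b,a) via R4 from reach(b,f), cites(f,a)
round 2: derive flow(b,h) via R4 from reach(b,e), cites(e,h)
round 2: derive flow(c,b) via R4 from reach(c,a), cites(a,b)
round 2: derive flow(c,c) via R4 from reach(c,a), cites(a,c)
round 2: derive flow(d,a) via R4 from reach(d,c), cites(c,a)
round 2: derive flow(e,a) via R4 from reach(e,h), cites(h,a)
round 2: derive flow(e,b) via R4 from reach(e,h), cites(h,b)
round 2: derive flow(e,d) via R4 from reach(e,h), cites(h,d)
round 2: derive flow(f,b) via R4 from reach(f,a), cites(a,b)
round 2: derive flow(f,c) via R4 from reach(f,a), cites(a,c)
round 2: derive flow(g,a) via R4 from reach(g,f), cites(f,a)
round 2: derive flow(h,c) via R4 from reach(h,a), cites(a,c)
round 2: derive flow(h,e) via R4 from reach(h,b), cites(b,e)
round 2: derive flow(h,f) via R4 from reach(h,b), cites(b,f)
round 3: derive reach(a,d) via R1 from reach(a,e), reach(e,d)
round 3: derive reach(a,h) via R1 from reach(a,b), reach(b,h)
round 3: derive reach(b,b) via R1 from reach(b,a), reach(a,b)
round 3: derive reach(b,c) via R1 from reach(b,a), reach(a,c)
round 3: derive reach(b,d) via R1 from reach(b,e), reach(e,d)
round 3: derive reach(c,e) via R1 from reach(c,a), reach(a,e)
round 3: derive reach(c,f) via R1 from reach(c,a), reach(a,f)
round 3: derive reach(c,h) via R1 from reach(c,b), reach(b,h)
round 3: derive reach(d,b) via R1 from reach(d,a), reach(a,b)
round 3: derive reach(d,e) via R1 from reach(d,a), reach(a,e)
round 3: derive reach(d,f) via R1 from reach(d,a), reach(a,f)
round 3: derive reach(e,c) via R1 from reach(e,a), reach(a,c)
round 3: derive reach(e,e) via R1 from reach(e,a), reach(a,e)
round 3: derive reach(e,f) via R1 from reach(e,a), reach(a,f)
round 3: derive reach(f,e) via R1 from reach(f,a), reach(a,e)
round 3: derive reach(f,f) via R1 from reach(f,a), reach(a,f)
round 3: derive reach(f,h) via R1 from reach(f,b), reach(b,h)
round 3: derive reach(g,b) via R1 from reach(g,a), reach(a,b)
round 3: derive reach(g,c) via R1 from reach(g,a), reach(a,c)
round 3: derive reach(g,e) via R1 from reach(g,a), reach(a,e)
round 3: derive reach(h,h) via R1 from reach(h,b), reach(b,h)
round 3: derive flow(a,d) via R3 from flow(a,e), flow(e,d)
round 3: derive flow(a,h) via R3 from flow(a,b), flow(b,h)
round 3: derive flow(b,b) via R3 from flow(b,a), flow(a,b)
round 3: derive flow(b,c) via R3 from flow(b,a), flow(a,c)
round 3: derive flow(b,d) via R3 from flow(b,e), flow(e,d)
round 3: derive flow(c,e) via R3 from flow(c,a), flow(a,e)
round 3: derive flow(c,f) via R3 from flow(c,a), flow(a,f)
round 3: derive flow(c,h) via R3 from flow(c,b), flow(b,h)
round 3: derive flow(d,b) via R3 from flow(d,a), flow(a,b)
round 3: derive flow(d,e) via R3 from flow(d,a), flow(a,e)
round 3: derive flow(d,f) via R3 from flow(d,a), flow(a,f)
round 3: derive flow(e,c) via R3 from flow(e,a), flow(a,c)
round 3: derive flow(e,e) via R3 from flow(e,a), flow(a,e)
round 3: derive flow(e,f) via R3 from flow(e,a), flow(a,f)
round 3: derive flow(f,e) via R3 from flow(f,a), flow(a,e)
round 3: derive flow(f,f) via R3 from flow(f,a), flow(a,f)
round 3: derive flow(f,h) via R3 from flow(f,b), flow(b,h)
round 3: derive flow(g,b) via R3 from flow(g,a), flow(a,b)
round 3: derive flow(g,c) via R3 from flow(g,a), flow(a,c)
round 3: derive flow(g,e) via R3 from flow(g,a), flow(a,e)
round 3: derive flow(h,h) via R3 from flow(h,b), flow(b,h)
round 4: derive reach(c,d) via R1 from reach(c,a), reach(a,d)
round 4: derive reach(d,d) via R1 from reach(d,a), reach(a,d)
round 4: derive reach(d,h) via R1 from reach(d,a), reach(a,h)
round 4: derive reach(f,d) via R1 from reach(f,a), reach(a,d)
round 4: derive reach(g,d) via R1 from reach(g,a), reach(a,d)
round 4: derive reach(g,h) via R1 from reach(g,a), reach(a,h)
round 4: derive flow(c,d) via R3 from flow(c,a), flow(a,d)
round 4: derive flow(d,d) via R3 from flow(d,a), flow(a,d)
round 4: derive flow(d,h) via R3 from flow(d,a), flow(a,h)
round 4: derive flow(f,d) via R3 from flow(f,a), flow(a,d)
round 4: derive flow(g,d) via R3 from flow(g,a), flow(a,d)
round 4: derive flow(g,h) via R3 from flow(g,a), flow(a,h)

flow(a,a)
flow(a,b)
flow(a,c)
flow(a,d)
flow(a,e)
flow(a,f)
flow(a,h)
flow(b,a)
flow(b,b)
flow(b,c)
flow(b,d)
flow(b,e)
flow(b,f)
flow(b,h)
flow(c,a)
flow(c,b)
flow(c,c)
flow(c,d)
flow(c,e)
flow(c,f)
flow(c,h)
flow(d,a)
flow(d,b)
flow(d,c)
flow(d,d)
flow(d,e)
flow(d,f)
flow(d,h)
flow(e,a)
flow(e,b)
flow(e,c)
flow(e,d)
flow(e,e)
flow(e,f)
flow(e,h)
flow(f,a)
flow(f,b)
flow(f,c)
flow(f,d)
flow(f,e)
flow(f,f)
flow(f,h)
flow(g,a)
flow(g,b)
flow(g,c)
flow(g,d)
flow(g,e)
flow(g,f)
flow(g,h)
flow(h,a)
flow(h,b)
flow(h,c)
flow(h,d)
flow(h,e)
flow(h,f)
flow(h,h)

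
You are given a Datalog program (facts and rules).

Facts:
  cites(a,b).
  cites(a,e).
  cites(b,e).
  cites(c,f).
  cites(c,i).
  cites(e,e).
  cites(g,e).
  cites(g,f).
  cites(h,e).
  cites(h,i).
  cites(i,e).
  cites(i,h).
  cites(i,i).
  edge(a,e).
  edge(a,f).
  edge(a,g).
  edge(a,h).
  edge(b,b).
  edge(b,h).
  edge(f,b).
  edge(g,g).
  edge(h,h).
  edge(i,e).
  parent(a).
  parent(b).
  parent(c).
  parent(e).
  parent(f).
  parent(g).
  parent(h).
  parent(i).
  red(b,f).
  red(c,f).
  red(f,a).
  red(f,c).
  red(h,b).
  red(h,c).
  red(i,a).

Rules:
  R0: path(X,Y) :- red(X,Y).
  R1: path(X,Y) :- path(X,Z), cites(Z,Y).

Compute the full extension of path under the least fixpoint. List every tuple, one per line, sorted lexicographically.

path(b,f)
path(c,f)
path(f,a)
path(f,b)
path(f,c)
path(f,e)
path(f,f)
path(f,h)
path(f,i)
path(h,b)
path(h,c)
path(h,e)
path(h,f)
path(h,h)
path(h,i)
path(i,a)
path(i,b)
path(i,e)

round 1: derive path(b,f) via R0 from red(b,f)
round 1: derive path(c,f) via R0 from red(c,f)
round 1: derive path(f,a) via R0 from red(f,a)
round 1: derive path(f,c) via R0 from red(f,c)
round 1: derive path(h,b) via R0 from red(h,b)
round 1: derive path(h,c) via R0 from red(h,c)
round 1: derive path(i,a) via R0 from red(i,a)
round 2: derive path(f,b) via R1 from path(f,a), cites(a,b)
round 2: derive path(f,e) via R1 from path(f,a), cites(a,e)
round 2: derive path(f,f) via R1 from path(f,c), cites(c,f)
round 2: derive path(f,i) via R1 from path(f,c), cites(c,i)
round 2: derive path(h,e) via R1 from path(h,b), cites(b,e)
round 2: derive path(h,f) via R1 from path(h,c), cites(c,f)
round 2: derive path(h,i) via R1 from path(h,c), cites(c,i)
round 2: derive path(i,b) via R1 from path(i,a), cites(a,b)
round 2: derive path(i,e) via R1 from path(i,a), cites(a,e)
round 3: derive path(f,h) via R1 from path(f,i), cites(i,h)
round 3: derive path(h,h) via R1 from path(h,i), cites(i,h)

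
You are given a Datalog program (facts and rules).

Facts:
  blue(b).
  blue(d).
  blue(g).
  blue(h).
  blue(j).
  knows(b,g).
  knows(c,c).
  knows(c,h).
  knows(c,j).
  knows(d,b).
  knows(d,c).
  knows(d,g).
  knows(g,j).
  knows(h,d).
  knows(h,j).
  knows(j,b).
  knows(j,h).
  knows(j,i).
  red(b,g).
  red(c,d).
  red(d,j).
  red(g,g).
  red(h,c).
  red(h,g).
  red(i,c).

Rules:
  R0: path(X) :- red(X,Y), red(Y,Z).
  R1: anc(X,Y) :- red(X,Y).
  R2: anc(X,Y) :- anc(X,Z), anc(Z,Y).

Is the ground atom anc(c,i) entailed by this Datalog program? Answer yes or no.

round 1: derive anc(b,g) via R1 from red(b,g)
round 1: derive anc(c,d) via R1 from red(c,d)
round 1: derive anc(d,j) via R1 from red(d,j)
round 1: derive anc(g,g) via R1 from red(g,g)
round 1: derive anc(h,c) via R1 from red(h,c)
round 1: derive anc(h,g) via R1 from red(h,g)
round 1: derive anc(i,c) via R1 from red(i,c)
round 2: derive anc(c,j) via R2 from anc(c,d), anc(d,j)
round 2: derive anc(h,d) via R2 from anc(h,c), anc(c,d)
round 2: derive anc(i,d) via R2 from anc(i,c), anc(c,d)
round 3: derive anc(h,j) via R2 from anc(h,c), anc(c,j)
round 3: derive anc(i,j) via R2 from anc(i,c), anc(c,j)

no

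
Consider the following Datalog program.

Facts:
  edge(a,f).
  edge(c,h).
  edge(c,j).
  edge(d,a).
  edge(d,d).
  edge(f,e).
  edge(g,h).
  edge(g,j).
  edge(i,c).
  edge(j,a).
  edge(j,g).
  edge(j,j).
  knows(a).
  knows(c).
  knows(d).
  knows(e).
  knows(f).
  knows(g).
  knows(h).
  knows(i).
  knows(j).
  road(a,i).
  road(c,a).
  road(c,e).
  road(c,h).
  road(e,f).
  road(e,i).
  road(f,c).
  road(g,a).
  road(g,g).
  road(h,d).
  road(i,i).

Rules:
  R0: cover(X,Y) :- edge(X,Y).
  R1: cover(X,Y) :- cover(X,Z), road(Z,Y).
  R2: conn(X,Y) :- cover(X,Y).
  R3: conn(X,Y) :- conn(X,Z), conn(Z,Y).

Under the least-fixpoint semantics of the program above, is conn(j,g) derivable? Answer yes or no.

round 1: derive cover(a,f) via R0 from edge(a,f)
round 1: derive cover(c,h) via R0 from edge(c,h)
round 1: derive cover(c,j) via R0 from edge(c,j)
round 1: derive cover(d,a) via R0 from edge(d,a)
round 1: derive cover(d,d) via R0 from edge(d,d)
round 1: derive cover(f,e) via R0 from edge(f,e)
round 1: derive cover(g,h) via R0 from edge(g,h)
round 1: derive cover(g,j) via R0 from edge(g,j)
round 1: derive cover(i,c) via R0 from edge(i,c)
round 1: derive cover(j,a) via R0 from edge(j,a)
round 1: derive cover(j,g) via R0 from edge(j,g)
round 1: derive cover(j,j) via R0 from edge(j,j)
round 2: derive cover(a,c) via R1 from cover(a,f), road(f,c)
round 2: derive cover(c,d) via R1 from cover(c,h), road(h,d)
round 2: derive cover(d,i) via R1 from cover(d,a), road(a,i)
round 2: derive cover(f,f) via R1 from cover(f,e), road(e,f)
round 2: derive cover(f,i) via R1 from cover(f,e), road(e,i)
round 2: derive cover(g,d) via R1 from cover(g,h), road(h,d)
round 2: derive cover(i,a) via R1 from cover(i,c), road(c,a)
round 2: derive cover(i,e) via R1 from cover(i,c), road(c,e)
round 2: derive cover(i,h) via R1 from cover(i,c), road(c,h)
round 2: derive cover(j,i) via R1 from cover(j,a), road(a,i)
round 2: derive conn(a,f) via R2 from cover(a,f)
round 2: derive conn(c,h) via R2 from cover(c,h)
round 2: derive conn(c,j) via R2 from cover(c,j)
round 2: derive conn(d,a) via R2 from cover(d,a)
round 2: derive conn(d,d) via R2 from cover(d,d)
round 2: derive conn(f,e) via R2 from cover(f,e)
round 2: derive conn(g,h) via R2 from cover(g,h)
round 2: derive conn(g,j) via R2 from cover(g,j)
round 2: derive conn(i,c) via R2 from cover(i,c)
round 2: derive conn(j,a) via R2 from cover(j,a)
round 2: derive conn(j,g) via R2 from cover(j,g)
round 2: derive conn(j,j) via R2 from cover(j,j)
round 3: derive cover(a,a) via R1 from cover(a,c), road(c,a)
round 3: derive cover(a,e) via R1 from cover(a,c), road(c,e)
round 3: derive cover(a,h) via R1 from cover(a,c), road(c,h)
round 3: derive cover(f,c) via R1 from cover(f,f), road(f,c)
round 3: derive cover(i,d) via R1 from cover(i,h), road(h,d)
round 3: derive cover(i,f) via R1 from cover(i,e), road(e,f)
round 3: derive cover(i,i) via R1 from cover(i,a), road(a,i)
round 3: derive conn(a,c) via R2 from cover(a,c)
round 3: derive conn(c,d) via R2 from cover(c,d)
round 3: derive conn(d,i) via R2 from cover(d,i)
round 3: derive conn(f,f) via R2 from cover(f,f)
round 3: derive conn(f,i) via R2 from cover(f,i)
round 3: derive conn(g,d) via R2 from cover(g,d)
round 3: derive conn(i,a) via R2 from cover(i,a)
round 3: derive conn(i,e) via R2 from cover(i,e)
round 3: derive conn(i,h) via R2 from cover(i,h)
round 3: derive conn(j,i) via R2 from cover(j,i)
round 3: derive conn(a,e) via R3 from conn(a,f), conn(f,e)
round 3: derive conn(c,a) via R3 from conn(c,j), conn(j,a)
round 3: derive conn(c,g) via R3 from conn(c,j), conn(j,g)
round 3: derive conn(d,f) via R3 from conn(d,a), conn(a,f)
round 3: derive conn(g,a) via R3 from conn(g,j), conn(j,a)
round 3: derive conn(g,g) via R3 from conn(g,j), conn(j,g)
round 3: derive conn(i,j) via R3 from conn(i,c), conn(c,j)
round 3: derive conn(j,f) via R3 from conn(j,a), conn(a,f)
round 3: derive conn(j,h) via R3 from conn(j,g), conn(g,h)
round 4: derive cover(a,d) via R1 from cover(a,h), road(h,d)
round 4: derive cover(a,i) via R1 from cover(a,a), road(a,i)
round 4: derive cover(f,a) via R1 from cover(f,c), road(c,a)
round 4: derive cover(f,h) via R1 from cover(f,c), road(c,h)
round 4: derive conn(a,a) via R2 from cover(a,a)
round 4: derive conn(a,h) via R2 from cover(a,h)
round 4: derive conn(f,c) via R2 from cover(f,c)
round 4: derive conn(i,d) via R2 from cover(i,d)
round 4: derive conn(i,f) via R2 from cover(i,f)
round 4: derive conn(i,i) via R2 from cover(i,i)
round 4: derive conn(a,d) via R3 from conn(a,c), conn(c,d)
round 4: derive conn(a,g) via R3 from conn(a,c), conn(c,g)
round 4: derive conn(a,i) via R3 from conn(a,f), conn(f,i)
round 4: derive conn(a,j) via R3 from conn(a,c), conn(c,j)
round 4: derive conn(c,c) via R3 from conn(c,a), conn(a,c)
round 4: derive conn(c,e) via R3 from conn(c,a), conn(a,e)
round 4: derive conn(c,f) via R3 from conn(c,a), conn(a,f)
round 4: derive conn(c,i) via R3 from conn(c,d), conn(d,i)
round 4: derive conn(d,c) via R3 from conn(d,a), conn(a,c)
round 4: derive conn(d,e) via R3 from conn(d,a), conn(a,e)
round 4: derive conn(d,h) via R3 from conn(d,i), conn(i,h)
round 4: derive conn(d,j) via R3 from conn(d,i), conn(i,j)
round 4: derive conn(f,a) via R3 from conn(f,i), conn(i,a)
round 4: derive conn(f,h) via R3 from conn(f,i), conn(i,h)
round 4: derive conn(f,j) via R3 from conn(f,i), conn(i,j)
round 4: derive conn(g,c) via R3 from conn(g,a), conn(a,c)
round 4: derive conn(g,e) via R3 from conn(g,a), conn(a,e)
round 4: derive conn(g,f) via R3 from conn(g,a), conn(a,f)
round 4: derive conn(g,i) via R3 from conn(g,d), conn(d,i)
round 4: derive conn(i,g) via R3 from conn(i,c), conn(c,g)
round 4: derive conn(j,c) via R3 from conn(j,a), conn(a,c)
round 4: derive conn(j,d) via R3 from conn(j,g), conn(g,d)
round 4: derive conn(j,e) via R3 from conn(j,a), conn(a,e)
round 5: derive cover(f,d) via R1 from cover(f,h), road(h,d)
round 5: derive conn(d,g) via R3 from conn(d,a), conn(a,g)
round 5: derive conn(f,d) via R3 from conn(f,a), conn(a,d)
round 5: derive conn(f,g) via R3 from conn(f,a), conn(a,g)

yes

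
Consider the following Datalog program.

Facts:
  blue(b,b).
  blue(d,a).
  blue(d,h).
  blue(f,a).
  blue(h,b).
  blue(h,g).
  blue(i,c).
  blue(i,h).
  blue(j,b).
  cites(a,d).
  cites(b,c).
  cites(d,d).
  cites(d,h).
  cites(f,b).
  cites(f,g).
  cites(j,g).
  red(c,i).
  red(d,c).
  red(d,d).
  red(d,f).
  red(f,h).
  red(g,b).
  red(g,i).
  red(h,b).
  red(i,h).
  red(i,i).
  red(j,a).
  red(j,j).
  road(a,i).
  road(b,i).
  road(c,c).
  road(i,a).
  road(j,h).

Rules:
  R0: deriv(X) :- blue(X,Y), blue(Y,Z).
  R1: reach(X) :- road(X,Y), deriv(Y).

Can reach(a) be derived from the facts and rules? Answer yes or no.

round 1: derive deriv(b) via R0 from blue(b,b), blue(b,b)
round 1: derive deriv(d) via R0 from blue(d,h), blue(h,b)
round 1: derive deriv(h) via R0 from blue(h,b), blue(b,b)
round 1: derive deriv(i) via R0 from blue(i,h), blue(h,b)
round 1: derive deriv(j) via R0 from blue(j,b), blue(b,b)
round 2: derive reach(a) via R1 from road(a,i), deriv(i)
round 2: derive reach(b) via R1 from road(b,i), deriv(i)
round 2: derive reach(j) via R1 from road(j,h), deriv(h)

yes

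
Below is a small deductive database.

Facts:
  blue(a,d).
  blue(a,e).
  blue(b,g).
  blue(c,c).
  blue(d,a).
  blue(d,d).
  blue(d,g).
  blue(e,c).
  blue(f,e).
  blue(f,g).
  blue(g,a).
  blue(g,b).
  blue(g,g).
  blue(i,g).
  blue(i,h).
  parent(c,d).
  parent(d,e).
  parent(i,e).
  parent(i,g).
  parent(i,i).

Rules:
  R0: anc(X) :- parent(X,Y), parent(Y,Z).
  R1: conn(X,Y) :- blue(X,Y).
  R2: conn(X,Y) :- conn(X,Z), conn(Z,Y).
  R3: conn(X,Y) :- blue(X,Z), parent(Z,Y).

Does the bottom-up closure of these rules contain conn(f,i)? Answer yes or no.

no

round 1: derive conn(a,d) via R1 from blue(a,d)
round 1: derive conn(a,e) via R1 from blue(a,e)
round 1: derive conn(b,g) via R1 from blue(b,g)
round 1: derive conn(c,c) via R1 from blue(c,c)
round 1: derive conn(d,a) via R1 from blue(d,a)
round 1: derive conn(d,d) via R1 from blue(d,d)
round 1: derive conn(d,g) via R1 from blue(d,g)
round 1: derive conn(e,c) via R1 from blue(e,c)
round 1: derive conn(f,e) via R1 from blue(f,e)
round 1: derive conn(f,g) via R1 from blue(f,g)
round 1: derive conn(g,a) via R1 from blue(g,a)
round 1: derive conn(g,b) via R1 from blue(g,b)
round 1: derive conn(g,g) via R1 from blue(g,g)
round 1: derive conn(i,g) via R1 from blue(i,g)
round 1: derive conn(i,h) via R1 from blue(i,h)
round 1: derive conn(c,d) via R3 from blue(c,c), parent(c,d)
round 1: derive conn(d,e) via R3 from blue(d,d), parent(d,e)
round 1: derive conn(e,d) via R3 from blue(e,c), parent(c,d)
round 2: derive conn(a,a) via R2 from conn(a,d), conn(d,a)
round 2: derive conn(a,c) via R2 from conn(a,e), conn(e,c)
round 2: derive conn(a,g) via R2 from conn(a,d), conn(d,g)
round 2: derive conn(b,a) via R2 from conn(b,g), conn(g,a)
round 2: derive conn(b,b) via R2 from conn(b,g), conn(g,b)
round 2: derive conn(c,a) via R2 from conn(c,d), conn(d,a)
round 2: derive conn(c,e) via R2 from conn(c,d), conn(d,e)
round 2: derive conn(c,g) via R2 from conn(c,d), conn(d,g)
round 2: derive conn(d,b) via R2 from conn(d,g), conn(g,b)
round 2: derive conn(d,c) via R2 from conn(d,e), conn(e,c)
round 2: derive conn(e,a) via R2 from conn(e,d), conn(d,a)
round 2: derive conn(e,e) via R2 from conn(e,d), conn(d,e)
round 2: derive conn(e,g) via R2 from conn(e,d), conn(d,g)
round 2: derive conn(f,a) via R2 from conn(f,g), conn(g,a)
round 2: derive conn(f,b) via R2 from conn(f,g), conn(g,b)
round 2: derive conn(f,c) via R2 from conn(f,e), conn(e,c)
round 2: derive conn(f,d) via R2 from conn(f,e), conn(e,d)
round 2: derive conn(g,d) via R2 from conn(g,a), conn(a,d)
round 2: derive conn(g,e) via R2 from conn(g,a), conn(a,e)
round 2: derive conn(i,a) via R2 from conn(i,g), conn(g,a)
round 2: derive conn(i,b) via R2 from conn(i,g), conn(g,b)
round 3: derive conn(a,b) via R2 from conn(a,d), conn(d,b)
round 3: derive conn(b,c) via R2 from conn(b,a), conn(a,c)
round 3: derive conn(b,d) via R2 from conn(b,a), conn(a,d)
round 3: derive conn(b,e) via R2 from conn(b,a), conn(a,e)
round 3: derive conn(c,b) via R2 from conn(c,d), conn(d,b)
round 3: derive conn(e,b) via R2 from conn(e,d), conn(d,b)
round 3: derive conn(g,c) via R2 from conn(g,a), conn(a,c)
round 3: derive conn(i,c) via R2 from conn(i,a), conn(a,c)
round 3: derive conn(i,d) via R2 from conn(i,a), conn(a,d)
round 3: derive conn(i,e) via R2 from conn(i,a), conn(a,e)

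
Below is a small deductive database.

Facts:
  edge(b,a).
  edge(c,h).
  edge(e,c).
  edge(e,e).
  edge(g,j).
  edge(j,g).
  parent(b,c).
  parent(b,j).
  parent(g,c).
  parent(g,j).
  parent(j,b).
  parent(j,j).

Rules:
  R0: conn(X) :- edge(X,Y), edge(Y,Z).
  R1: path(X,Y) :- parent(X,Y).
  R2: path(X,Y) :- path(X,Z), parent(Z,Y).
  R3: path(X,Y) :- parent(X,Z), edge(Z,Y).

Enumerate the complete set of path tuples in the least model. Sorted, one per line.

round 1: derive path(b,c) via R1 from parent(b,c)
round 1: derive path(b,j) via R1 from parent(b,j)
round 1: derive path(g,c) via R1 from parent(g,c)
round 1: derive path(g,j) via R1 from parent(g,j)
round 1: derive path(j,b) via R1 from parent(j,b)
round 1: derive path(j,j) via R1 from parent(j,j)
round 1: derive path(b,g) via R3 from parent(b,j), edge(j,g)
round 1: derive path(b,h) via R3 from parent(b,c), edge(c,h)
round 1: derive path(g,g) via R3 from parent(g,j), edge(j,g)
round 1: derive path(g,h) via R3 from parent(g,c), edge(c,h)
round 1: derive path(j,a) via R3 from parent(j,b), edge(b,a)
round 1: derive path(j,g) via R3 from parent(j,j), edge(j,g)
round 2: derive path(b,b) via R2 from path(b,j), parent(j,b)
round 2: derive path(g,b) via R2 from path(g,j), parent(j,b)
round 2: derive path(j,c) via R2 from path(j,b), parent(b,c)

path(b,b)
path(b,c)
path(b,g)
path(b,h)
path(b,j)
path(g,b)
path(g,c)
path(g,g)
path(g,h)
path(g,j)
path(j,a)
path(j,b)
path(j,c)
path(j,g)
path(j,j)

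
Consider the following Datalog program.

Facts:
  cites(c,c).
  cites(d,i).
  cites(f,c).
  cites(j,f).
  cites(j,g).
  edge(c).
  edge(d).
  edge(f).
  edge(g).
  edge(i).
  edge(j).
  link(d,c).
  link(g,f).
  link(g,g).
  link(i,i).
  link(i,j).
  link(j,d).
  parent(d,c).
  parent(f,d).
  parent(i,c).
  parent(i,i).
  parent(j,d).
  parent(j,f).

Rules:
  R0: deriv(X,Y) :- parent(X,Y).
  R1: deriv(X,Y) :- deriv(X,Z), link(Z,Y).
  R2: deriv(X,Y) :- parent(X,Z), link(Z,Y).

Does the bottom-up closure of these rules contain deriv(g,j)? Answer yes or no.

round 1: derive deriv(d,c) via R0 from parent(d,c)
round 1: derive deriv(f,d) via R0 from parent(f,d)
round 1: derive deriv(i,c) via R0 from parent(i,c)
round 1: derive deriv(i,i) via R0 from parent(i,i)
round 1: derive deriv(j,d) via R0 from parent(j,d)
round 1: derive deriv(j,f) via R0 from parent(j,f)
round 1: derive deriv(f,c) via R2 from parent(f,d), link(d,c)
round 1: derive deriv(i,j) via R2 from parent(i,i), link(i,j)
round 1: derive deriv(j,c) via R2 from parent(j,d), link(d,c)
round 2: derive deriv(i,d) via R1 from deriv(i,j), link(j,d)

no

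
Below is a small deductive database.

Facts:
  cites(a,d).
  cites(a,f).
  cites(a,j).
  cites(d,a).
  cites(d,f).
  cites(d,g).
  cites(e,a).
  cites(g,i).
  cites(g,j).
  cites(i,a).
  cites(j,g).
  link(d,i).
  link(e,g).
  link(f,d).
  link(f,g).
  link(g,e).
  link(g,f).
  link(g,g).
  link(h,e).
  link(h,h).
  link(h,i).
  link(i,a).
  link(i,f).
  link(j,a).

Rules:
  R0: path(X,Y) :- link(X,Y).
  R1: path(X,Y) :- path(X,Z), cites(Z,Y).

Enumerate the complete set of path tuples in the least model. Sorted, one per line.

round 1: derive path(d,i) via R0 from link(d,i)
round 1: derive path(e,g) via R0 from link(e,g)
round 1: derive path(f,d) via R0 from link(f,d)
round 1: derive path(f,g) via R0 from link(f,g)
round 1: derive path(g,e) via R0 from link(g,e)
round 1: derive path(g,f) via R0 from link(g,f)
round 1: derive path(g,g) via R0 from link(g,g)
round 1: derive path(h,e) via R0 from link(h,e)
round 1: derive path(h,h) via R0 from link(h,h)
round 1: derive path(h,i) via R0 from link(h,i)
round 1: derive path(i,a) via R0 from link(i,a)
round 1: derive path(i,f) via R0 from link(i,f)
round 1: derive path(j,a) via R0 from link(j,a)
round 2: derive path(d,a) via R1 from path(d,i), cites(i,a)
round 2: derive path(e,i) via R1 from path(e,g), cites(g,i)
round 2: derive path(e,j) via R1 from path(e,g), cites(g,j)
round 2: derive path(f,a) via R1 from path(f,d), cites(d,a)
round 2: derive path(f,f) via R1 from path(f,d), cites(d,f)
round 2: derive path(f,i) via R1 from path(f,g), cites(g,i)
round 2: derive path(f,j) via R1 from path(f,g), cites(g,j)
round 2: derive path(g,a) via R1 from path(g,e), cites(e,a)
round 2: derive path(g,i) via R1 from path(g,g), cites(g,i)
round 2: derive path(g,j) via R1 from path(g,g), cites(g,j)
round 2: derive path(h,a) via R1 from path(h,e), cites(e,a)
round 2: derive path(i,d) via R1 from path(i,a), cites(a,d)
round 2: derive path(i,j) via R1 from path(i,a), cites(a,j)
round 2: derive path(j,d) via R1 from path(j,a), cites(a,d)
round 2: derive path(j,f) via R1 from path(j,a), cites(a,f)
round 2: derive path(j,j) via R1 from path(j,a), cites(a,j)
round 3: derive path(d,d) via R1 from path(d,a), cites(a,d)
round 3: derive path(d,f) via R1 from path(d,a), cites(a,f)
round 3: derive path(d,j) via R1 from path(d,a), cites(a,j)
round 3: derive path(e,a) via R1 from path(e,i), cites(i,a)
round 3: derive path(g,d) via R1 from path(g,a), cites(a,d)
round 3: derive path(h,d) via R1 from path(h,a), cites(a,d)
round 3: derive path(h,f) via R1 from path(h,a), cites(a,f)
round 3: derive path(h,j) via R1 from path(h,a), cites(a,j)
round 3: derive path(i,g) via R1 from path(i,d), cites(d,g)
round 3: derive path(j,g) via R1 from path(j,d), cites(d,g)
round 4: derive path(d,g) via R1 from path(d,d), cites(d,g)
round 4: derive path(e,d) via R1 from path(e,a), cites(a,d)
round 4: derive path(e,f) via R1 from path(e,a), cites(a,f)
round 4: derive path(h,g) via R1 from path(h,d), cites(d,g)
round 4: derive path(i,i) via R1 from path(i,g), cites(g,i)
round 4: derive path(j,i) via R1 from path(j,g), cites(g,i)

path(d,a)
path(d,d)
path(d,f)
path(d,g)
path(d,i)
path(d,j)
path(e,a)
path(e,d)
path(e,f)
path(e,g)
path(e,i)
path(e,j)
path(f,a)
path(f,d)
path(f,f)
path(f,g)
path(f,i)
path(f,j)
path(g,a)
path(g,d)
path(g,e)
path(g,f)
path(g,g)
path(g,i)
path(g,j)
path(h,a)
path(h,d)
path(h,e)
path(h,f)
path(h,g)
path(h,h)
path(h,i)
path(h,j)
path(i,a)
path(i,d)
path(i,f)
path(i,g)
path(i,i)
path(i,j)
path(j,a)
path(j,d)
path(j,f)
path(j,g)
path(j,i)
path(j,j)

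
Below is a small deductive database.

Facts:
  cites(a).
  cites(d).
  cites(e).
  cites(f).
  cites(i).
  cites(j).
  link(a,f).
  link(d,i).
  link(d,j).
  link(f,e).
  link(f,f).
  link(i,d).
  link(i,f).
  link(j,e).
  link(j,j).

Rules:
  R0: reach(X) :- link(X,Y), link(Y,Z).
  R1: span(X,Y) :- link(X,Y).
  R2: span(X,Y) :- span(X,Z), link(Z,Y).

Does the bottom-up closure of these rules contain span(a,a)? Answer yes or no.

no

round 1: derive span(a,f) via R1 from link(a,f)
round 1: derive span(d,i) via R1 from link(d,i)
round 1: derive span(d,j) via R1 from link(d,j)
round 1: derive span(f,e) via R1 from link(f,e)
round 1: derive span(f,f) via R1 from link(f,f)
round 1: derive span(i,d) via R1 from link(i,d)
round 1: derive span(i,f) via R1 from link(i,f)
round 1: derive span(j,e) via R1 from link(j,e)
round 1: derive span(j,j) via R1 from link(j,j)
round 2: derive span(a,e) via R2 from span(a,f), link(f,e)
round 2: derive span(d,d) via R2 from span(d,i), link(i,d)
round 2: derive span(d,e) via R2 from span(d,j), link(j,e)
round 2: derive span(d,f) via R2 from span(d,i), link(i,f)
round 2: derive span(i,e) via R2 from span(i,f), link(f,e)
round 2: derive span(i,i) via R2 from span(i,d), link(d,i)
round 2: derive span(i,j) via R2 from span(i,d), link(d,j)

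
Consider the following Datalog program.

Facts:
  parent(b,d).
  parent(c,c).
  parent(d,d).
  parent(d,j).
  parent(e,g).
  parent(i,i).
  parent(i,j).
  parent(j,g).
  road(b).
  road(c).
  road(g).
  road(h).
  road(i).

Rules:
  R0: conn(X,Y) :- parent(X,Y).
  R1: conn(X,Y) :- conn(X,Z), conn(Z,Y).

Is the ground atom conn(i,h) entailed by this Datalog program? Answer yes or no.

no

round 1: derive conn(b,d) via R0 from parent(b,d)
round 1: derive conn(c,c) via R0 from parent(c,c)
round 1: derive conn(d,d) via R0 from parent(d,d)
round 1: derive conn(d,j) via R0 from parent(d,j)
round 1: derive conn(e,g) via R0 from parent(e,g)
round 1: derive conn(i,i) via R0 from parent(i,i)
round 1: derive conn(i,j) via R0 from parent(i,j)
round 1: derive conn(j,g) via R0 from parent(j,g)
round 2: derive conn(b,j) via R1 from conn(b,d), conn(d,j)
round 2: derive conn(d,g) via R1 from conn(d,j), conn(j,g)
round 2: derive conn(i,g) via R1 from conn(i,j), conn(j,g)
round 3: derive conn(b,g) via R1 from conn(b,d), conn(d,g)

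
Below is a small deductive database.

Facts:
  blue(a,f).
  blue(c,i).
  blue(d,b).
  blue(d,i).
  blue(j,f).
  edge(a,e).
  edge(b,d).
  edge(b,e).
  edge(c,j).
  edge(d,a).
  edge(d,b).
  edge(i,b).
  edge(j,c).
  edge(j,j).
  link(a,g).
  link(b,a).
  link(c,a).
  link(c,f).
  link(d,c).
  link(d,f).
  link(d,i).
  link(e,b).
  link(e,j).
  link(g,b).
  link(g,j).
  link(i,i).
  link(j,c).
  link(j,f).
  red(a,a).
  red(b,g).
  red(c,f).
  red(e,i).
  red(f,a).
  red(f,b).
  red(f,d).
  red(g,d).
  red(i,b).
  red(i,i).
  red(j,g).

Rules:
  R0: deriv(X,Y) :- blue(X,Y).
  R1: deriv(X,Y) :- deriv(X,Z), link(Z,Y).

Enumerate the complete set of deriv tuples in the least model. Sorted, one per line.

round 1: derive deriv(a,f) via R0 from blue(a,f)
round 1: derive deriv(c,i) via R0 from blue(c,i)
round 1: derive deriv(d,b) via R0 from blue(d,b)
round 1: derive deriv(d,i) via R0 from blue(d,i)
round 1: derive deriv(j,f) via R0 from blue(j,f)
round 2: derive deriv(d,a) via R1 from deriv(d,b), link(b,a)
round 3: derive deriv(d,g) via R1 from deriv(d,a), link(a,g)
round 4: derive deriv(d,j) via R1 from deriv(d,g), link(g,j)
round 5: derive deriv(d,c) via R1 from deriv(d,j), link(j,c)
round 5: derive deriv(d,f) via R1 from deriv(d,j), link(j,f)

deriv(a,f)
deriv(c,i)
deriv(d,a)
deriv(d,b)
deriv(d,c)
deriv(d,f)
deriv(d,g)
deriv(d,i)
deriv(d,j)
deriv(j,f)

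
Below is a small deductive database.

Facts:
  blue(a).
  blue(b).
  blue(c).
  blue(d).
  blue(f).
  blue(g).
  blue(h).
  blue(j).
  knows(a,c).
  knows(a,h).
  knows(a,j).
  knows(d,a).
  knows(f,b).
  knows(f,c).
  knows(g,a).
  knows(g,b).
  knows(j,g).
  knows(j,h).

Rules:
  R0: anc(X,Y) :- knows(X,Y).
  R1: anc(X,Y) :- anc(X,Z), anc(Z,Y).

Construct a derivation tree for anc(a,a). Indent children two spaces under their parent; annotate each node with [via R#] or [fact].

anc(a,a)  [via R1]
  anc(a,g)  [via R1]
    anc(a,j)  [via R0]
      knows(a,j)  [fact]
    anc(j,g)  [via R0]
      knows(j,g)  [fact]
  anc(g,a)  [via R0]
    knows(g,a)  [fact]

round 1: derive anc(a,c) via R0 from knows(a,c)
round 1: derive anc(a,h) via R0 from knows(a,h)
round 1: derive anc(a,j) via R0 from knows(a,j)
round 1: derive anc(d,a) via R0 from knows(d,a)
round 1: derive anc(f,b) via R0 from knows(f,b)
round 1: derive anc(f,c) via R0 from knows(f,c)
round 1: derive anc(g,a) via R0 from knows(g,a)
round 1: derive anc(g,b) via R0 from knows(g,b)
round 1: derive anc(j,g) via R0 from knows(j,g)
round 1: derive anc(j,h) via R0 from knows(j,h)
round 2: derive anc(a,g) via R1 from anc(a,j), anc(j,g)
round 2: derive anc(d,c) via R1 from anc(d,a), anc(a,c)
round 2: derive anc(d,h) via R1 from anc(d,a), anc(a,h)
round 2: derive anc(d,j) via R1 from anc(d,a), anc(a,j)
round 2: derive anc(g,c) via R1 from anc(g,a), anc(a,c)
round 2: derive anc(g,h) via R1 from anc(g,a), anc(a,h)
round 2: derive anc(g,j) via R1 from anc(g,a), anc(a,j)
round 2: derive anc(j,a) via R1 from anc(j,g), anc(g,a)
round 2: derive anc(j,b) via R1 from anc(j,g), anc(g,b)
round 3: derive anc(a,a) via R1 from anc(a,g), anc(g,a)
round 3: derive anc(a,b) via R1 from anc(a,g), anc(g,b)
round 3: derive anc(d,b) via R1 from anc(d,j), anc(j,b)
round 3: derive anc(d,g) via R1 from anc(d,a), anc(a,g)
round 3: derive anc(g,g) via R1 from anc(g,a), anc(a,g)
round 3: derive anc(j,c) via R1 from anc(j,a), anc(a,c)
round 3: derive anc(j,j) via R1 from anc(j,a), anc(a,j)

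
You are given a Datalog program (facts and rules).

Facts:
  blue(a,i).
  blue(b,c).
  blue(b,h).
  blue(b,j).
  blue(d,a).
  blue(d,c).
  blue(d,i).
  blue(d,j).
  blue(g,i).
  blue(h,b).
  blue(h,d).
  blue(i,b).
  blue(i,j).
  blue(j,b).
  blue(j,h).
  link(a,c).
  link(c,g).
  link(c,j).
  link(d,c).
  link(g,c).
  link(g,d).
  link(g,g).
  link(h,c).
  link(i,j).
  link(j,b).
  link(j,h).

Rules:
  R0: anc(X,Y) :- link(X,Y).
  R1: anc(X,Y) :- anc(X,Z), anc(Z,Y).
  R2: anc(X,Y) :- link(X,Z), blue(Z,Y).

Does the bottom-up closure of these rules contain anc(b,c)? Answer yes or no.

no

round 1: derive anc(a,c) via R0 from link(a,c)
round 1: derive anc(c,g) via R0 from link(c,g)
round 1: derive anc(c,j) via R0 from link(c,j)
round 1: derive anc(d,c) via R0 from link(d,c)
round 1: derive anc(g,c) via R0 from link(g,c)
round 1: derive anc(g,d) via R0 from link(g,d)
round 1: derive anc(g,g) via R0 from link(g,g)
round 1: derive anc(h,c) via R0 from link(h,c)
round 1: derive anc(i,j) via R0 from link(i,j)
round 1: derive anc(j,b) via R0 from link(j,b)
round 1: derive anc(j,h) via R0 from link(j,h)
round 1: derive anc(c,b) via R2 from link(c,j), blue(j,b)
round 1: derive anc(c,h) via R2 from link(c,j), blue(j,h)
round 1: derive anc(c,i) via R2 from link(c,g), blue(g,i)
round 1: derive anc(g,a) via R2 from link(g,d), blue(d,a)
round 1: derive anc(g,i) via R2 from link(g,d), blue(d,i)
round 1: derive anc(g,j) via R2 from link(g,d), blue(d,j)
round 1: derive anc(i,b) via R2 from link(i,j), blue(j,b)
round 1: derive anc(i,h) via R2 from link(i,j), blue(j,h)
round 1: derive anc(j,c) via R2 from link(j,b), blue(b,c)
round 1: derive anc(j,d) via R2 from link(j,h), blue(h,d)
round 1: derive anc(j,j) via R2 from link(j,b), blue(b,j)
round 2: derive anc(a,b) via R1 from anc(a,c), anc(c,b)
round 2: derive anc(a,g) via R1 from anc(a,c), anc(c,g)
round 2: derive anc(a,h) via R1 from anc(a,c), anc(c,h)
round 2: derive anc(a,i) via R1 from anc(a,c), anc(c,i)
round 2: derive anc(a,j) via R1 from anc(a,c), anc(c,j)
round 2: derive anc(c,a) via R1 from anc(c,g), anc(g,a)
round 2: derive anc(c,c) via R1 from anc(c,g), anc(g,c)
round 2: derive anc(c,d) via R1 from anc(c,g), anc(g,d)
round 2: derive anc(d,b) via R1 from anc(d,c), anc(c,b)
round 2: derive anc(d,g) via R1 from anc(d,c), anc(c,g)
round 2: derive anc(d,h) via R1 from anc(d,c), anc(c,h)
round 2: derive anc(d,i) via R1 from anc(d,c), anc(c,i)
round 2: derive anc(d,j) via R1 from anc(d,c), anc(c,j)
round 2: derive anc(g,b) via R1 from anc(g,c), anc(c,b)
round 2: derive anc(g,h) via R1 from anc(g,c), anc(c,h)
round 2: derive anc(h,b) via R1 from anc(h,c), anc(c,b)
round 2: derive anc(h,g) via R1 from anc(h,c), anc(c,g)
round 2: derive anc(h,h) via R1 from anc(h,c), anc(c,h)
round 2: derive anc(h,i) via R1 from anc(h,c), anc(c,i)
round 2: derive anc(h,j) via R1 from anc(h,c), anc(c,j)
round 2: derive anc(i,c) via R1 from anc(i,h), anc(h,c)
round 2: derive anc(i,d) via R1 from anc(i,j), anc(j,d)
round 2: derive anc(j,g) via R1 from anc(j,c), anc(c,g)
round 2: derive anc(j,i) via R1 from anc(j,c), anc(c,i)
round 3: derive anc(a,a) via R1 from anc(a,c), anc(c,a)
round 3: derive anc(a,d) via R1 from anc(a,c), anc(c,d)
round 3: derive anc(d,a) via R1 from anc(d,c), anc(c,a)
round 3: derive anc(d,d) via R1 from anc(d,c), anc(c,d)
round 3: derive anc(h,a) via R1 from anc(h,c), anc(c,a)
round 3: derive anc(h,d) via R1 from anc(h,c), anc(c,d)
round 3: derive anc(i,a) via R1 from anc(i,c), anc(c,a)
round 3: derive anc(i,g) via R1 from anc(i,c), anc(c,g)
round 3: derive anc(i,i) via R1 from anc(i,c), anc(c,i)
round 3: derive anc(j,a) via R1 from anc(j,c), anc(c,a)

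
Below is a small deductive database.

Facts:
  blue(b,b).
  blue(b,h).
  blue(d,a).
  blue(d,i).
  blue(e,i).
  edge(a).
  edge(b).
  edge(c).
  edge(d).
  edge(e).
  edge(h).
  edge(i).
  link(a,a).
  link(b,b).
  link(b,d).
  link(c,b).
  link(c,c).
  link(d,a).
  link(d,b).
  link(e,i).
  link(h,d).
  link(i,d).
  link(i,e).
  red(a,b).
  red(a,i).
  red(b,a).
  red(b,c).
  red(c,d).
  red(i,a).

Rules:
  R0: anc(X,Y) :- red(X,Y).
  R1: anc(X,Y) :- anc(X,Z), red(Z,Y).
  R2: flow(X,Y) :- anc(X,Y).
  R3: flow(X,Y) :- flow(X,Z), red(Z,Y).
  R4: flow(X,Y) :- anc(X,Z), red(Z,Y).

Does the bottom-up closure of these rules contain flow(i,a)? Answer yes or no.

yes

round 1: derive anc(a,b) via R0 from red(a,b)
round 1: derive anc(a,i) via R0 from red(a,i)
round 1: derive anc(b,a) via R0 from red(b,a)
round 1: derive anc(b,c) via R0 from red(b,c)
round 1: derive anc(c,d) via R0 from red(c,d)
round 1: derive anc(i,a) via R0 from red(i,a)
round 2: derive anc(a,a) via R1 from anc(a,b), red(b,a)
round 2: derive anc(a,c) via R1 from anc(a,b), red(b,c)
round 2: derive anc(b,b) via R1 from anc(b,a), red(a,b)
round 2: derive anc(b,d) via R1 from anc(b,c), red(c,d)
round 2: derive anc(b,i) via R1 from anc(b,a), red(a,i)
round 2: derive anc(i,b) via R1 from anc(i,a), red(a,b)
round 2: derive anc(i,i) via R1 from anc(i,a), red(a,i)
round 2: derive flow(a,b) via R2 from anc(a,b)
round 2: derive flow(a,i) via R2 from anc(a,i)
round 2: derive flow(b,a) via R2 from anc(b,a)
round 2: derive flow(b,c) via R2 from anc(b,c)
round 2: derive flow(c,d) via R2 from anc(c,d)
round 2: derive flow(i,a) via R2 from anc(i,a)
round 2: derive flow(a,a) via R4 from anc(a,b), red(b,a)
round 2: derive flow(a,c) via R4 from anc(a,b), red(b,c)
round 2: derive flow(b,b) via R4 from anc(b,a), red(a,b)
round 2: derive flow(b,d) via R4 from anc(b,c), red(c,d)
round 2: derive flow(b,i) via R4 from anc(b,a), red(a,i)
round 2: derive flow(i,b) via R4 from anc(i,a), red(a,b)
round 2: derive flow(i,i) via R4 from anc(i,a), red(a,i)
round 3: derive anc(a,d) via R1 from anc(a,c), red(c,d)
round 3: derive anc(i,c) via R1 from anc(i,b), red(b,c)
round 3: derive flow(a,d) via R3 from flow(a,c), red(c,d)
round 3: derive flow(i,c) via R3 from flow(i,b), red(b,c)
round 4: derive anc(i,d) via R1 from anc(i,c), red(c,d)
round 4: derive flow(i,d) via R3 from flow(i,c), red(c,d)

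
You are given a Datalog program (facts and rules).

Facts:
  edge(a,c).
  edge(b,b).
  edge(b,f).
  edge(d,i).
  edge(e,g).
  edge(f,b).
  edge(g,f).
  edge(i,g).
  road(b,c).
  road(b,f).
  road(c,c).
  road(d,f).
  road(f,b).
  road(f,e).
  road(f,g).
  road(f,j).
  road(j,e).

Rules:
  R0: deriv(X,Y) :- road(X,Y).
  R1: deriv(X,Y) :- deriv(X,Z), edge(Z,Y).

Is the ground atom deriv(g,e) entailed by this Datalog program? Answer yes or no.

no

round 1: derive deriv(b,c) via R0 from road(b,c)
round 1: derive deriv(b,f) via R0 from road(b,f)
round 1: derive deriv(c,c) via R0 from road(c,c)
round 1: derive deriv(d,f) via R0 from road(d,f)
round 1: derive deriv(f,b) via R0 from road(f,b)
round 1: derive deriv(f,e) via R0 from road(f,e)
round 1: derive deriv(f,g) via R0 from road(f,g)
round 1: derive deriv(f,j) via R0 from road(f,j)
round 1: derive deriv(j,e) via R0 from road(j,e)
round 2: derive deriv(b,b) via R1 from deriv(b,f), edge(f,b)
round 2: derive deriv(d,b) via R1 from deriv(d,f), edge(f,b)
round 2: derive deriv(f,f) via R1 from deriv(f,b), edge(b,f)
round 2: derive deriv(j,g) via R1 from deriv(j,e), edge(e,g)
round 3: derive deriv(j,f) via R1 from deriv(j,g), edge(g,f)
round 4: derive deriv(j,b) via R1 from deriv(j,f), edge(f,b)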